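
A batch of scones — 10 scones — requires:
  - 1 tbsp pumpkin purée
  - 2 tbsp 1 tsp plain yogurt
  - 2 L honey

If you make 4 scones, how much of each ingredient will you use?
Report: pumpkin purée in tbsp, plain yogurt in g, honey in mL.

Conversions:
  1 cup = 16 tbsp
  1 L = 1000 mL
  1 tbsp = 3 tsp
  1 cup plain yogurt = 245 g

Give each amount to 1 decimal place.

Scaling factor: 4/10 = 2/5 = 0.4.
pumpkin purée: 1 tbsp × 2/5 = 0.4 tbsp
plain yogurt: (2 tbsp + 1 tsp = 7/3 tbsp) × 2/5 ÷ 16 tbsp/cup × 245 g/cup ≈ 14.3 g
honey: 2 L × 2/5 × 1000 mL/L = 800.0 mL

pumpkin purée: 0.4 tbsp; plain yogurt: 14.3 g; honey: 800.0 mL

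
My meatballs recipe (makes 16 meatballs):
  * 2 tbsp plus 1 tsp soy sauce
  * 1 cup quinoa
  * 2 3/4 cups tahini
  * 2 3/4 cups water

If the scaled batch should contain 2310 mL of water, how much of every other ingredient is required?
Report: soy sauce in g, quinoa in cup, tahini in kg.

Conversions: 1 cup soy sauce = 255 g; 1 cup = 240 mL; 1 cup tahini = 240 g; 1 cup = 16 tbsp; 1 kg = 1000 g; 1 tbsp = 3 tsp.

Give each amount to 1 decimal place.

The original recipe has 660 mL of water, so the scaling factor is 2310 ÷ 660 = 7/2 = 3.5.
soy sauce: (2 tbsp + 1 tsp = 7/3 tbsp) × 7/2 ÷ 16 tbsp/cup × 255 g/cup ≈ 130.2 g
quinoa: 1 cup × 7/2 = 3.5 cup
tahini: 2.75 cup × 7/2 × 240 g/cup ÷ 1000 g/kg ≈ 2.3 kg

soy sauce: 130.2 g; quinoa: 3.5 cup; tahini: 2.3 kg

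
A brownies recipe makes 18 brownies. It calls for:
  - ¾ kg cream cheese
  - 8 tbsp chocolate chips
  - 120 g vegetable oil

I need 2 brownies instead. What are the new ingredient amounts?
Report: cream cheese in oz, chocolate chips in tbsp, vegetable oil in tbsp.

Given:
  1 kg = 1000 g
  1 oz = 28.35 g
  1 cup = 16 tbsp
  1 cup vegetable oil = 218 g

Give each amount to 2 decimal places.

Scaling factor: 2/18 = 1/9.
cream cheese: 0.75 kg × 1/9 × 1000 g/kg ÷ 28.35 g/oz ≈ 2.94 oz
chocolate chips: 8 tbsp × 1/9 ≈ 0.89 tbsp
vegetable oil: 120 g × 1/9 ÷ 218 g/cup × 16 tbsp/cup ≈ 0.98 tbsp

cream cheese: 2.94 oz; chocolate chips: 0.89 tbsp; vegetable oil: 0.98 tbsp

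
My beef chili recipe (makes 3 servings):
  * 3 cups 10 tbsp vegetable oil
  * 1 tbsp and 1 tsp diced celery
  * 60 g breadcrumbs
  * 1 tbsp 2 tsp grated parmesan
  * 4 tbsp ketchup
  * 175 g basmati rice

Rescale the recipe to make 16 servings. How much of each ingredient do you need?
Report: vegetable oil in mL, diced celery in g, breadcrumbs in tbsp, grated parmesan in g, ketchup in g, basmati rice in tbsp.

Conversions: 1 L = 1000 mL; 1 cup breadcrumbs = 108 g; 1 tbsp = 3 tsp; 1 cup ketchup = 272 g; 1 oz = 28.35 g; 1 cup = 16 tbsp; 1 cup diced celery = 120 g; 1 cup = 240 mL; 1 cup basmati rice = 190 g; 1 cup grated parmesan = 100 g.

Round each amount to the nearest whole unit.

Scaling factor: 16/3.
vegetable oil: (3 cup + 10 tbsp = 3.625 cup) × 16/3 × 240 mL/cup = 4640 mL
diced celery: (1 tbsp + 1 tsp = 4/3 tbsp) × 16/3 ÷ 16 tbsp/cup × 120 g/cup ≈ 53 g
breadcrumbs: 60 g × 16/3 ÷ 108 g/cup × 16 tbsp/cup ≈ 47 tbsp
grated parmesan: (1 tbsp + 2 tsp = 5/3 tbsp) × 16/3 ÷ 16 tbsp/cup × 100 g/cup ≈ 56 g
ketchup: 4 tbsp × 16/3 ÷ 16 tbsp/cup × 272 g/cup ≈ 363 g
basmati rice: 175 g × 16/3 ÷ 190 g/cup × 16 tbsp/cup ≈ 79 tbsp

vegetable oil: 4640 mL; diced celery: 53 g; breadcrumbs: 47 tbsp; grated parmesan: 56 g; ketchup: 363 g; basmati rice: 79 tbsp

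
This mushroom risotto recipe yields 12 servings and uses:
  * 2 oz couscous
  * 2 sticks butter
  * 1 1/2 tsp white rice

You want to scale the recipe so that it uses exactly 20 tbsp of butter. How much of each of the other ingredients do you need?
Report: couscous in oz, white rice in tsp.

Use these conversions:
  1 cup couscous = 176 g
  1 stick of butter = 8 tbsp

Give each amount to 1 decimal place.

couscous: 2.5 oz; white rice: 1.9 tsp

The original recipe has 16 tbsp of butter, so the scaling factor is 20 ÷ 16 = 5/4 = 1.25.
couscous: 2 oz × 5/4 = 2.5 oz
white rice: 1.5 tsp × 5/4 ≈ 1.9 tsp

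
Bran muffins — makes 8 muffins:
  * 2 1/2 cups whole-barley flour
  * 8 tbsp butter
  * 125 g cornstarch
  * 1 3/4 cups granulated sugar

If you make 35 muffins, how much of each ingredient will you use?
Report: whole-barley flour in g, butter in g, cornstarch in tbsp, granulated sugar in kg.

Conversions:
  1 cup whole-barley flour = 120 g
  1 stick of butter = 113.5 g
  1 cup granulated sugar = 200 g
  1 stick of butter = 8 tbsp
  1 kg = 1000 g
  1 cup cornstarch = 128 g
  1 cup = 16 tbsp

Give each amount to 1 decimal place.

whole-barley flour: 1312.5 g; butter: 496.6 g; cornstarch: 68.4 tbsp; granulated sugar: 1.5 kg

Scaling factor: 35/8 = 4.375.
whole-barley flour: 2.5 cup × 35/8 × 120 g/cup = 1312.5 g
butter: 8 tbsp × 35/8 ÷ 8 tbsp/stick × 113.5 g/stick ≈ 496.6 g
cornstarch: 125 g × 35/8 ÷ 128 g/cup × 16 tbsp/cup ≈ 68.4 tbsp
granulated sugar: 1.75 cup × 35/8 × 200 g/cup ÷ 1000 g/kg ≈ 1.5 kg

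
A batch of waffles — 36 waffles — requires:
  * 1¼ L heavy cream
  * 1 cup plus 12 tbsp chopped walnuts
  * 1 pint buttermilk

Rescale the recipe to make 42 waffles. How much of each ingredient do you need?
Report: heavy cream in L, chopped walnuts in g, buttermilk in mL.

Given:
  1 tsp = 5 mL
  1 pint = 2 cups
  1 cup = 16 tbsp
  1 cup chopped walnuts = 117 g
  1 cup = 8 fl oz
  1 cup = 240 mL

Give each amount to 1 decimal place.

heavy cream: 1.5 L; chopped walnuts: 238.9 g; buttermilk: 560.0 mL

Scaling factor: 42/36 = 7/6.
heavy cream: 1.25 L × 7/6 ≈ 1.5 L
chopped walnuts: (1 cup + 12 tbsp = 1.75 cup) × 7/6 × 117 g/cup ≈ 238.9 g
buttermilk: 1 pint × 7/6 × 2 cup/pint × 240 mL/cup = 560.0 mL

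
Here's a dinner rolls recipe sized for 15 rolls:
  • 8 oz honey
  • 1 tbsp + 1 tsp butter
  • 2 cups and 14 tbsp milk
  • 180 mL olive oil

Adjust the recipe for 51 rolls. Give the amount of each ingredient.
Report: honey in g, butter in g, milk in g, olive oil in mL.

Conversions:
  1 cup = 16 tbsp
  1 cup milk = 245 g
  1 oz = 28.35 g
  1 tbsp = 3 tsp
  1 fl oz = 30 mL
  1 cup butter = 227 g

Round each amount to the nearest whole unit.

honey: 771 g; butter: 64 g; milk: 2395 g; olive oil: 612 mL

Scaling factor: 51/15 = 17/5 = 3.4.
honey: 8 oz × 17/5 × 28.35 g/oz ≈ 771 g
butter: (1 tbsp + 1 tsp = 4/3 tbsp) × 17/5 ÷ 16 tbsp/cup × 227 g/cup ≈ 64 g
milk: (2 cup + 14 tbsp = 2.875 cup) × 17/5 × 245 g/cup ≈ 2395 g
olive oil: 180 mL × 17/5 = 612 mL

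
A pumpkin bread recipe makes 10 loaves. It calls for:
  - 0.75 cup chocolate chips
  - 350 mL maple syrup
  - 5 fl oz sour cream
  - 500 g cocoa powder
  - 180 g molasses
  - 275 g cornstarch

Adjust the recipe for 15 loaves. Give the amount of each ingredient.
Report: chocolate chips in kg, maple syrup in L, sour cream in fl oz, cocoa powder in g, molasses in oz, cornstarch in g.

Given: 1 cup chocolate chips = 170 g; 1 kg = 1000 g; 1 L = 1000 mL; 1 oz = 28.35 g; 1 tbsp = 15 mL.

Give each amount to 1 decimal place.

chocolate chips: 0.2 kg; maple syrup: 0.5 L; sour cream: 7.5 fl oz; cocoa powder: 750.0 g; molasses: 9.5 oz; cornstarch: 412.5 g

Scaling factor: 15/10 = 3/2 = 1.5.
chocolate chips: 0.75 cup × 3/2 × 170 g/cup ÷ 1000 g/kg ≈ 0.2 kg
maple syrup: 350 mL × 3/2 ÷ 1000 mL/L ≈ 0.5 L
sour cream: 5 fl oz × 3/2 = 7.5 fl oz
cocoa powder: 500 g × 3/2 = 750.0 g
molasses: 180 g × 3/2 ÷ 28.35 g/oz ≈ 9.5 oz
cornstarch: 275 g × 3/2 = 412.5 g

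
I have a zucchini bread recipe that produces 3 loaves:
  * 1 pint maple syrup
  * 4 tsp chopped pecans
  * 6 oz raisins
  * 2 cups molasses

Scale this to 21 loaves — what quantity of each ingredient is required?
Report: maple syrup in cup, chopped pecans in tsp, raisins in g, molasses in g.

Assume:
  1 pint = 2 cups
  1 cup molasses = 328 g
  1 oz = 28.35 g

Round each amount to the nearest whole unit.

maple syrup: 14 cup; chopped pecans: 28 tsp; raisins: 1191 g; molasses: 4592 g

Scaling factor: 21/3 = 7.
maple syrup: 1 pint × 7 × 2 cup/pint = 14 cup
chopped pecans: 4 tsp × 7 = 28 tsp
raisins: 6 oz × 7 × 28.35 g/oz ≈ 1191 g
molasses: 2 cup × 7 × 328 g/cup = 4592 g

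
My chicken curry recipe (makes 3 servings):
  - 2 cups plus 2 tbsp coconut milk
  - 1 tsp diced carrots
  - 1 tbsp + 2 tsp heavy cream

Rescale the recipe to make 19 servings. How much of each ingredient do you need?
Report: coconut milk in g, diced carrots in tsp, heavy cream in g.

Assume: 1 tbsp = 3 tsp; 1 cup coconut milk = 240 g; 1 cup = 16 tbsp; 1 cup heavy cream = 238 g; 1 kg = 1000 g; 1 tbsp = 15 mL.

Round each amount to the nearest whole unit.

Scaling factor: 19/3.
coconut milk: (2 cup + 2 tbsp = 2.125 cup) × 19/3 × 240 g/cup = 3230 g
diced carrots: 1 tsp × 19/3 ≈ 6 tsp
heavy cream: (1 tbsp + 2 tsp = 5/3 tbsp) × 19/3 ÷ 16 tbsp/cup × 238 g/cup ≈ 157 g

coconut milk: 3230 g; diced carrots: 6 tsp; heavy cream: 157 g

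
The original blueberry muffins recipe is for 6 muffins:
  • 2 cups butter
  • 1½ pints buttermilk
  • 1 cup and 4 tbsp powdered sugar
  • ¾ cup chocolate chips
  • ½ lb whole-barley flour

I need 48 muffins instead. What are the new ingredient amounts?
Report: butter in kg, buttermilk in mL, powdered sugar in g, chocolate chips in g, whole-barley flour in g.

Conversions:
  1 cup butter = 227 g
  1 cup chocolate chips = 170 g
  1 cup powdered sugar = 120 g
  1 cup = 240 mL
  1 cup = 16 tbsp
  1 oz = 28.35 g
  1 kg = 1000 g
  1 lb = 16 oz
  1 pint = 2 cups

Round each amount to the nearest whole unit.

butter: 4 kg; buttermilk: 5760 mL; powdered sugar: 1200 g; chocolate chips: 1020 g; whole-barley flour: 1814 g

Scaling factor: 48/6 = 8.
butter: 2 cup × 8 × 227 g/cup ÷ 1000 g/kg ≈ 4 kg
buttermilk: 1.5 pint × 8 × 2 cup/pint × 240 mL/cup = 5760 mL
powdered sugar: (1 cup + 4 tbsp = 1.25 cup) × 8 × 120 g/cup = 1200 g
chocolate chips: 0.75 cup × 8 × 170 g/cup = 1020 g
whole-barley flour: 0.5 lb × 8 × 16 oz/lb × 28.35 g/oz ≈ 1814 g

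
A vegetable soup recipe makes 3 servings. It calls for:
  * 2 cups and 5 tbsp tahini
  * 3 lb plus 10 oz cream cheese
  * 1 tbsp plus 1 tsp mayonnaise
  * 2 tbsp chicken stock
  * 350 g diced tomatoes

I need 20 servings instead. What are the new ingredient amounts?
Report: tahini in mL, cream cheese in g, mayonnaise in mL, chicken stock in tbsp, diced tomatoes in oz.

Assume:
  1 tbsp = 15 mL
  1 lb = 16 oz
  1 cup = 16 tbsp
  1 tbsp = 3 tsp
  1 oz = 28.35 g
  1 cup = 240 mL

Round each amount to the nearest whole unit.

Scaling factor: 20/3.
tahini: (2 cup + 5 tbsp = 2.3125 cup) × 20/3 × 240 mL/cup = 3700 mL
cream cheese: (3 lb + 10 oz = 3.625 lb) × 20/3 × 16 oz/lb × 28.35 g/oz = 10962 g
mayonnaise: (1 tbsp + 1 tsp = 4/3 tbsp) × 20/3 × 15 mL/tbsp ≈ 133 mL
chicken stock: 2 tbsp × 20/3 ≈ 13 tbsp
diced tomatoes: 350 g × 20/3 ÷ 28.35 g/oz ≈ 82 oz

tahini: 3700 mL; cream cheese: 10962 g; mayonnaise: 133 mL; chicken stock: 13 tbsp; diced tomatoes: 82 oz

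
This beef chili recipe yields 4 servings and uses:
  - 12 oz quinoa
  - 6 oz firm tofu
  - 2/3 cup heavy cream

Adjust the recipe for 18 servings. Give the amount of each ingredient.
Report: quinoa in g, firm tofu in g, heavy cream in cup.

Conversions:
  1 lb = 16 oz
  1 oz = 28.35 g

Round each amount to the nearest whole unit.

Scaling factor: 18/4 = 9/2 = 4.5.
quinoa: 12 oz × 9/2 × 28.35 g/oz ≈ 1531 g
firm tofu: 6 oz × 9/2 × 28.35 g/oz ≈ 765 g
heavy cream: 2/3 cup × 9/2 = 3 cup

quinoa: 1531 g; firm tofu: 765 g; heavy cream: 3 cup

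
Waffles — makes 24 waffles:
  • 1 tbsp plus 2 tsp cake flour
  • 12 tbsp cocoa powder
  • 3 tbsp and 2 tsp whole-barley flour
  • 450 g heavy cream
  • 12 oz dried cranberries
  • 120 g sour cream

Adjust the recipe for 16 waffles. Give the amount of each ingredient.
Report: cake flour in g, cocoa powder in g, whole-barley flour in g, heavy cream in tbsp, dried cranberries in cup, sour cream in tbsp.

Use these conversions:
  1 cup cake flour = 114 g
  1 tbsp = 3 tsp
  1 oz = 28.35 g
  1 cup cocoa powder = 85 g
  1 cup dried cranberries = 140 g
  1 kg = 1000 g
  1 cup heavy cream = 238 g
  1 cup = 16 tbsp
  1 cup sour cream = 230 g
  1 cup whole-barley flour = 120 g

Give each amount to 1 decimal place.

Scaling factor: 16/24 = 2/3.
cake flour: (1 tbsp + 2 tsp = 5/3 tbsp) × 2/3 ÷ 16 tbsp/cup × 114 g/cup ≈ 7.9 g
cocoa powder: 12 tbsp × 2/3 ÷ 16 tbsp/cup × 85 g/cup = 42.5 g
whole-barley flour: (3 tbsp + 2 tsp = 11/3 tbsp) × 2/3 ÷ 16 tbsp/cup × 120 g/cup ≈ 18.3 g
heavy cream: 450 g × 2/3 ÷ 238 g/cup × 16 tbsp/cup ≈ 20.2 tbsp
dried cranberries: 12 oz × 2/3 × 28.35 g/oz ÷ 140 g/cup ≈ 1.6 cup
sour cream: 120 g × 2/3 ÷ 230 g/cup × 16 tbsp/cup ≈ 5.6 tbsp

cake flour: 7.9 g; cocoa powder: 42.5 g; whole-barley flour: 18.3 g; heavy cream: 20.2 tbsp; dried cranberries: 1.6 cup; sour cream: 5.6 tbsp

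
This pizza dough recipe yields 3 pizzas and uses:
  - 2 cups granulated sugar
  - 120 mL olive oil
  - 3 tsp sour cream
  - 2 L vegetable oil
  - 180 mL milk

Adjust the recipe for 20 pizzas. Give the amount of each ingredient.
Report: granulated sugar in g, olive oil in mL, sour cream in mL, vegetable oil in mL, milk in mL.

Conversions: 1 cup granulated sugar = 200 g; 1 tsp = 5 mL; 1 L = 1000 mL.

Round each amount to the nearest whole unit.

Scaling factor: 20/3.
granulated sugar: 2 cup × 20/3 × 200 g/cup ≈ 2667 g
olive oil: 120 mL × 20/3 = 800 mL
sour cream: 3 tsp × 20/3 × 5 mL/tsp = 100 mL
vegetable oil: 2 L × 20/3 × 1000 mL/L ≈ 13333 mL
milk: 180 mL × 20/3 = 1200 mL

granulated sugar: 2667 g; olive oil: 800 mL; sour cream: 100 mL; vegetable oil: 13333 mL; milk: 1200 mL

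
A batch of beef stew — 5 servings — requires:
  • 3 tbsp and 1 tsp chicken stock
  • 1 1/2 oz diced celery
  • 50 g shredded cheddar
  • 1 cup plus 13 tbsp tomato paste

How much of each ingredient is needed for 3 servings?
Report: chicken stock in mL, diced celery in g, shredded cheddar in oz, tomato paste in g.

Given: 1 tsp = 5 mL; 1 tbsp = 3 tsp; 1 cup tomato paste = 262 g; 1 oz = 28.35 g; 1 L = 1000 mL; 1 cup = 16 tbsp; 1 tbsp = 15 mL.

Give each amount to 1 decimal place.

chicken stock: 30.0 mL; diced celery: 25.5 g; shredded cheddar: 1.1 oz; tomato paste: 284.9 g

Scaling factor: 3/5 = 0.6.
chicken stock: (3 tbsp + 1 tsp = 10/3 tbsp) × 3/5 × 15 mL/tbsp = 30.0 mL
diced celery: 1.5 oz × 3/5 × 28.35 g/oz ≈ 25.5 g
shredded cheddar: 50 g × 3/5 ÷ 28.35 g/oz ≈ 1.1 oz
tomato paste: (1 cup + 13 tbsp = 1.8125 cup) × 3/5 × 262 g/cup ≈ 284.9 g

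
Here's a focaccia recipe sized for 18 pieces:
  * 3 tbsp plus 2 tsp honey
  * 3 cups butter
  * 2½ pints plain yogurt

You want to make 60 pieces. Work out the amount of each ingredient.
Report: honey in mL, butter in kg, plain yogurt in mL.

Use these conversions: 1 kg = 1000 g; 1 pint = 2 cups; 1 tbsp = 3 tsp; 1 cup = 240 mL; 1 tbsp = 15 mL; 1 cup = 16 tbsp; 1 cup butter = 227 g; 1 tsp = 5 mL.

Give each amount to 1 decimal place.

honey: 183.3 mL; butter: 2.3 kg; plain yogurt: 4000.0 mL

Scaling factor: 60/18 = 10/3.
honey: (3 tbsp + 2 tsp = 11/3 tbsp) × 10/3 × 15 mL/tbsp ≈ 183.3 mL
butter: 3 cup × 10/3 × 227 g/cup ÷ 1000 g/kg ≈ 2.3 kg
plain yogurt: 2.5 pint × 10/3 × 2 cup/pint × 240 mL/cup = 4000.0 mL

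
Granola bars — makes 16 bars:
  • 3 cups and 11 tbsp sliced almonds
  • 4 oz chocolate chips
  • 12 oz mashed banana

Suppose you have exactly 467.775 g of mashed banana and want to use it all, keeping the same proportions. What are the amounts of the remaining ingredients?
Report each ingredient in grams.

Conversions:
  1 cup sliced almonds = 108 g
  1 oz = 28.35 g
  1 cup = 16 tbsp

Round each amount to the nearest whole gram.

sliced almonds: 548 g; chocolate chips: 156 g

The original recipe has 340.2 g of mashed banana, so the scaling factor is 467.775 ÷ 340.2 = 11/8 = 1.375.
sliced almonds: (3 cup + 11 tbsp = 3.6875 cup) × 11/8 × 108 g/cup ≈ 548 g
chocolate chips: 4 oz × 11/8 × 28.35 g/oz ≈ 156 g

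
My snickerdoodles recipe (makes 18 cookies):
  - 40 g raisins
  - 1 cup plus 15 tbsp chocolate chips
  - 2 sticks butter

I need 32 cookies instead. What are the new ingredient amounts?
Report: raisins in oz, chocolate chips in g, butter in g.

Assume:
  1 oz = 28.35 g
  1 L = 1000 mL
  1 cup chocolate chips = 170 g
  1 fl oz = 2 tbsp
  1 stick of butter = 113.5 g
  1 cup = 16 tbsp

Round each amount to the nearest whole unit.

raisins: 3 oz; chocolate chips: 586 g; butter: 404 g

Scaling factor: 32/18 = 16/9.
raisins: 40 g × 16/9 ÷ 28.35 g/oz ≈ 3 oz
chocolate chips: (1 cup + 15 tbsp = 1.9375 cup) × 16/9 × 170 g/cup ≈ 586 g
butter: 2 stick × 16/9 × 113.5 g/stick ≈ 404 g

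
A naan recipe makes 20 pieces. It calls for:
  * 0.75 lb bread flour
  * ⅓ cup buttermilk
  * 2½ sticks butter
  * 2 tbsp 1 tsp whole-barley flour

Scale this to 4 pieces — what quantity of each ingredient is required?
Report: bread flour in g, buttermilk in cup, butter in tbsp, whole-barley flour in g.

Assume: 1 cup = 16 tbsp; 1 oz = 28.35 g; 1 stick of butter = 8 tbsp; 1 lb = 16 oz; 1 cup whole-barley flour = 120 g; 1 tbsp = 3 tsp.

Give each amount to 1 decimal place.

Scaling factor: 4/20 = 1/5 = 0.2.
bread flour: 0.75 lb × 1/5 × 16 oz/lb × 28.35 g/oz ≈ 68.0 g
buttermilk: 1/3 cup × 1/5 ≈ 0.1 cup
butter: 2.5 stick × 1/5 × 8 tbsp/stick = 4.0 tbsp
whole-barley flour: (2 tbsp + 1 tsp = 7/3 tbsp) × 1/5 ÷ 16 tbsp/cup × 120 g/cup = 3.5 g

bread flour: 68.0 g; buttermilk: 0.1 cup; butter: 4.0 tbsp; whole-barley flour: 3.5 g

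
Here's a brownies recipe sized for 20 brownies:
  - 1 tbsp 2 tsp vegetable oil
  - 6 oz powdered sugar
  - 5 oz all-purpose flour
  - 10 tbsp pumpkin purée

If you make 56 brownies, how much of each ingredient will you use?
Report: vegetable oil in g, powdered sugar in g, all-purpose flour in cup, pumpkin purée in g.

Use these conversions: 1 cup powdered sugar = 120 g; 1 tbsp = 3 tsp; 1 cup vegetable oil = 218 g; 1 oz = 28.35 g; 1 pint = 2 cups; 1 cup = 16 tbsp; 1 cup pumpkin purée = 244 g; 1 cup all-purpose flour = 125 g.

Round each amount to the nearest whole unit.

Scaling factor: 56/20 = 14/5 = 2.8.
vegetable oil: (1 tbsp + 2 tsp = 5/3 tbsp) × 14/5 ÷ 16 tbsp/cup × 218 g/cup ≈ 64 g
powdered sugar: 6 oz × 14/5 × 28.35 g/oz ≈ 476 g
all-purpose flour: 5 oz × 14/5 × 28.35 g/oz ÷ 125 g/cup ≈ 3 cup
pumpkin purée: 10 tbsp × 14/5 ÷ 16 tbsp/cup × 244 g/cup = 427 g

vegetable oil: 64 g; powdered sugar: 476 g; all-purpose flour: 3 cup; pumpkin purée: 427 g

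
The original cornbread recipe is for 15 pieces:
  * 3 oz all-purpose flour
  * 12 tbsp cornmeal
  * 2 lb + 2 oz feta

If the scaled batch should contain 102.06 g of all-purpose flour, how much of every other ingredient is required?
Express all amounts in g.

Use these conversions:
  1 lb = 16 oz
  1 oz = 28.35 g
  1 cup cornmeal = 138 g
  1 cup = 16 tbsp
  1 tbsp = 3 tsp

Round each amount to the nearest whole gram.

cornmeal: 124 g; feta: 1157 g

The original recipe has 85.05 g of all-purpose flour, so the scaling factor is 102.06 ÷ 85.05 = 6/5 = 1.2.
cornmeal: 12 tbsp × 6/5 ÷ 16 tbsp/cup × 138 g/cup ≈ 124 g
feta: (2 lb + 2 oz = 2.125 lb) × 6/5 × 16 oz/lb × 28.35 g/oz ≈ 1157 g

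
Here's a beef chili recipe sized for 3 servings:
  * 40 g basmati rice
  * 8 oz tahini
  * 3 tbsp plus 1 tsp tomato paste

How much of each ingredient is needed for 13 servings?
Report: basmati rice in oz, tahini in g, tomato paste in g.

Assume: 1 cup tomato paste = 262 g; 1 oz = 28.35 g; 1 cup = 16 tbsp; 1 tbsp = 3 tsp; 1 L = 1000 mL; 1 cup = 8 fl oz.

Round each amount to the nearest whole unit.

Scaling factor: 13/3.
basmati rice: 40 g × 13/3 ÷ 28.35 g/oz ≈ 6 oz
tahini: 8 oz × 13/3 × 28.35 g/oz ≈ 983 g
tomato paste: (3 tbsp + 1 tsp = 10/3 tbsp) × 13/3 ÷ 16 tbsp/cup × 262 g/cup ≈ 237 g

basmati rice: 6 oz; tahini: 983 g; tomato paste: 237 g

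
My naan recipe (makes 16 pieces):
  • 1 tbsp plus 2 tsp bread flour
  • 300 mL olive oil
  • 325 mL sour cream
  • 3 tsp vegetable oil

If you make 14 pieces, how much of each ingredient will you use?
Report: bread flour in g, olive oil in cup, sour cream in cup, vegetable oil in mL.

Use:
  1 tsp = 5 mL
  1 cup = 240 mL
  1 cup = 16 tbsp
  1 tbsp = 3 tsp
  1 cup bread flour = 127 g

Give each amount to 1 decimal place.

Scaling factor: 14/16 = 7/8 = 0.875.
bread flour: (1 tbsp + 2 tsp = 5/3 tbsp) × 7/8 ÷ 16 tbsp/cup × 127 g/cup ≈ 11.6 g
olive oil: 300 mL × 7/8 ÷ 240 mL/cup ≈ 1.1 cup
sour cream: 325 mL × 7/8 ÷ 240 mL/cup ≈ 1.2 cup
vegetable oil: 3 tsp × 7/8 × 5 mL/tsp ≈ 13.1 mL

bread flour: 11.6 g; olive oil: 1.1 cup; sour cream: 1.2 cup; vegetable oil: 13.1 mL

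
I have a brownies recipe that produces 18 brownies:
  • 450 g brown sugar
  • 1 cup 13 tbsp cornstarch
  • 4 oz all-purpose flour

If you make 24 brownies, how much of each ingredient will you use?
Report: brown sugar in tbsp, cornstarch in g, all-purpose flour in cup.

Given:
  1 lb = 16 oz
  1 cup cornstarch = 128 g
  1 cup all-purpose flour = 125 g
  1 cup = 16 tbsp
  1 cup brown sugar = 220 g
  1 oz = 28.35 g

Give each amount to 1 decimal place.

Scaling factor: 24/18 = 4/3.
brown sugar: 450 g × 4/3 ÷ 220 g/cup × 16 tbsp/cup ≈ 43.6 tbsp
cornstarch: (1 cup + 13 tbsp = 1.8125 cup) × 4/3 × 128 g/cup ≈ 309.3 g
all-purpose flour: 4 oz × 4/3 × 28.35 g/oz ÷ 125 g/cup ≈ 1.2 cup

brown sugar: 43.6 tbsp; cornstarch: 309.3 g; all-purpose flour: 1.2 cup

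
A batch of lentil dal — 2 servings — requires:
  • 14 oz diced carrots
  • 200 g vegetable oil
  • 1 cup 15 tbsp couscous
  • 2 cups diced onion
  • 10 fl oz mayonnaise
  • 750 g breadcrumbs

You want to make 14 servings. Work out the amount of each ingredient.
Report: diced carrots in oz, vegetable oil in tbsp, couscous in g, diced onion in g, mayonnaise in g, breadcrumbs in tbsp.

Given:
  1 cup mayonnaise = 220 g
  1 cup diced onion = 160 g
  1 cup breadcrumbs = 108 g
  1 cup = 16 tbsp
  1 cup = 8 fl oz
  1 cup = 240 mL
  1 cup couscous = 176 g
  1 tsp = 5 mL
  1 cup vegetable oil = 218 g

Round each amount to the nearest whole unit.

Scaling factor: 14/2 = 7.
diced carrots: 14 oz × 7 = 98 oz
vegetable oil: 200 g × 7 ÷ 218 g/cup × 16 tbsp/cup ≈ 103 tbsp
couscous: (1 cup + 15 tbsp = 1.9375 cup) × 7 × 176 g/cup = 2387 g
diced onion: 2 cup × 7 × 160 g/cup = 2240 g
mayonnaise: 10 fl oz × 7 ÷ 8 fl oz/cup × 220 g/cup = 1925 g
breadcrumbs: 750 g × 7 ÷ 108 g/cup × 16 tbsp/cup ≈ 778 tbsp

diced carrots: 98 oz; vegetable oil: 103 tbsp; couscous: 2387 g; diced onion: 2240 g; mayonnaise: 1925 g; breadcrumbs: 778 tbsp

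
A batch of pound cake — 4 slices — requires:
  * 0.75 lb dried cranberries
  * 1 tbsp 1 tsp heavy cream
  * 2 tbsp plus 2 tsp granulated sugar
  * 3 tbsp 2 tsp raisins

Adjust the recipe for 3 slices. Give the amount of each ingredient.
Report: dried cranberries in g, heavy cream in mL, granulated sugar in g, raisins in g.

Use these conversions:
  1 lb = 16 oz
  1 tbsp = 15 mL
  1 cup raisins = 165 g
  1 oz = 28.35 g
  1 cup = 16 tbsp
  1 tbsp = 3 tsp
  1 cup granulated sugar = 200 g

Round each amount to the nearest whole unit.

Scaling factor: 3/4 = 0.75.
dried cranberries: 0.75 lb × 3/4 × 16 oz/lb × 28.35 g/oz ≈ 255 g
heavy cream: (1 tbsp + 1 tsp = 4/3 tbsp) × 3/4 × 15 mL/tbsp = 15 mL
granulated sugar: (2 tbsp + 2 tsp = 8/3 tbsp) × 3/4 ÷ 16 tbsp/cup × 200 g/cup = 25 g
raisins: (3 tbsp + 2 tsp = 11/3 tbsp) × 3/4 ÷ 16 tbsp/cup × 165 g/cup ≈ 28 g

dried cranberries: 255 g; heavy cream: 15 mL; granulated sugar: 25 g; raisins: 28 g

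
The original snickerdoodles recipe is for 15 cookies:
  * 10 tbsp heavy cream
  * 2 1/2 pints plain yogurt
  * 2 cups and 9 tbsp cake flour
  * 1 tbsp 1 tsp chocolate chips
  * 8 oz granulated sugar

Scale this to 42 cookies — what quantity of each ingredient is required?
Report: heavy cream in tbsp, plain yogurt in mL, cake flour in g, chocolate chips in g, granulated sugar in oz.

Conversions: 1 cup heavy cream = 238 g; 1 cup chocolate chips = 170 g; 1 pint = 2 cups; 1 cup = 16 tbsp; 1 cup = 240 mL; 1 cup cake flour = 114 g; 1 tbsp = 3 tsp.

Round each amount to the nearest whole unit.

Scaling factor: 42/15 = 14/5 = 2.8.
heavy cream: 10 tbsp × 14/5 = 28 tbsp
plain yogurt: 2.5 pint × 14/5 × 2 cup/pint × 240 mL/cup = 3360 mL
cake flour: (2 cup + 9 tbsp = 2.5625 cup) × 14/5 × 114 g/cup ≈ 818 g
chocolate chips: (1 tbsp + 1 tsp = 4/3 tbsp) × 14/5 ÷ 16 tbsp/cup × 170 g/cup ≈ 40 g
granulated sugar: 8 oz × 14/5 ≈ 22 oz

heavy cream: 28 tbsp; plain yogurt: 3360 mL; cake flour: 818 g; chocolate chips: 40 g; granulated sugar: 22 oz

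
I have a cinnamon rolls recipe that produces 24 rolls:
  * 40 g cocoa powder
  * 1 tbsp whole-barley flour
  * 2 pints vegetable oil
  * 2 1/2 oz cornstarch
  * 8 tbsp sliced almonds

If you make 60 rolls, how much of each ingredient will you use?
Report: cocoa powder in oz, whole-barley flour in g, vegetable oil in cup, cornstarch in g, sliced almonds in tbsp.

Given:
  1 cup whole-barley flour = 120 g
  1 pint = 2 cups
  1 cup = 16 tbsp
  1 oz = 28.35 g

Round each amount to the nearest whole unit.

cocoa powder: 4 oz; whole-barley flour: 19 g; vegetable oil: 10 cup; cornstarch: 177 g; sliced almonds: 20 tbsp

Scaling factor: 60/24 = 5/2 = 2.5.
cocoa powder: 40 g × 5/2 ÷ 28.35 g/oz ≈ 4 oz
whole-barley flour: 1 tbsp × 5/2 ÷ 16 tbsp/cup × 120 g/cup ≈ 19 g
vegetable oil: 2 pint × 5/2 × 2 cup/pint = 10 cup
cornstarch: 2.5 oz × 5/2 × 28.35 g/oz ≈ 177 g
sliced almonds: 8 tbsp × 5/2 = 20 tbsp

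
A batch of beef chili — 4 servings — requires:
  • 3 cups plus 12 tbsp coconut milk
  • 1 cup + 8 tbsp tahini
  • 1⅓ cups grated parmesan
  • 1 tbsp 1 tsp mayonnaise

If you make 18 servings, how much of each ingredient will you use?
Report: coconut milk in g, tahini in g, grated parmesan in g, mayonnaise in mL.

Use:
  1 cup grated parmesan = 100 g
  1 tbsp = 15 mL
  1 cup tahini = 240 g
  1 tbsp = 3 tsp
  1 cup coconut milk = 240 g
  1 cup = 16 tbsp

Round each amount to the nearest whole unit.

Scaling factor: 18/4 = 9/2 = 4.5.
coconut milk: (3 cup + 12 tbsp = 3.75 cup) × 9/2 × 240 g/cup = 4050 g
tahini: (1 cup + 8 tbsp = 1.5 cup) × 9/2 × 240 g/cup = 1620 g
grated parmesan: 4/3 cup × 9/2 × 100 g/cup = 600 g
mayonnaise: (1 tbsp + 1 tsp = 4/3 tbsp) × 9/2 × 15 mL/tbsp = 90 mL

coconut milk: 4050 g; tahini: 1620 g; grated parmesan: 600 g; mayonnaise: 90 mL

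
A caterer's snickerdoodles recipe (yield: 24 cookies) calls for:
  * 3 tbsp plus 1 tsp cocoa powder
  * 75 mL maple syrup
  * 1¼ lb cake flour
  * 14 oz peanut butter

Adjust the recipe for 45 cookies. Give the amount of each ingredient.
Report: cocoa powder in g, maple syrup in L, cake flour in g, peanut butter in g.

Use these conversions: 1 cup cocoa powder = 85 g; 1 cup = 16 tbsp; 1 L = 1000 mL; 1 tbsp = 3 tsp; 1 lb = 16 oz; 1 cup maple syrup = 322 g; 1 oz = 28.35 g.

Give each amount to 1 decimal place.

Scaling factor: 45/24 = 15/8 = 1.875.
cocoa powder: (3 tbsp + 1 tsp = 10/3 tbsp) × 15/8 ÷ 16 tbsp/cup × 85 g/cup ≈ 33.2 g
maple syrup: 75 mL × 15/8 ÷ 1000 mL/L ≈ 0.1 L
cake flour: 1.25 lb × 15/8 × 16 oz/lb × 28.35 g/oz ≈ 1063.1 g
peanut butter: 14 oz × 15/8 × 28.35 g/oz ≈ 744.2 g

cocoa powder: 33.2 g; maple syrup: 0.1 L; cake flour: 1063.1 g; peanut butter: 744.2 g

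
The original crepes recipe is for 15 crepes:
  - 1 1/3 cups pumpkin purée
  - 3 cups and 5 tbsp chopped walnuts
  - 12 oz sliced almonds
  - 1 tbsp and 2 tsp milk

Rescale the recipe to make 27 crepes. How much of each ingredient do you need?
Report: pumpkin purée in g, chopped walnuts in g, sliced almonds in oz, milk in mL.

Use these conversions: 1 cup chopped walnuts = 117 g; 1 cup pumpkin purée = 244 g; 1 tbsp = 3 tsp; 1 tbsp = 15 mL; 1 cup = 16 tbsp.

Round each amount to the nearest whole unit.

Scaling factor: 27/15 = 9/5 = 1.8.
pumpkin purée: 4/3 cup × 9/5 × 244 g/cup ≈ 586 g
chopped walnuts: (3 cup + 5 tbsp = 3.3125 cup) × 9/5 × 117 g/cup ≈ 698 g
sliced almonds: 12 oz × 9/5 ≈ 22 oz
milk: (1 tbsp + 2 tsp = 5/3 tbsp) × 9/5 × 15 mL/tbsp = 45 mL

pumpkin purée: 586 g; chopped walnuts: 698 g; sliced almonds: 22 oz; milk: 45 mL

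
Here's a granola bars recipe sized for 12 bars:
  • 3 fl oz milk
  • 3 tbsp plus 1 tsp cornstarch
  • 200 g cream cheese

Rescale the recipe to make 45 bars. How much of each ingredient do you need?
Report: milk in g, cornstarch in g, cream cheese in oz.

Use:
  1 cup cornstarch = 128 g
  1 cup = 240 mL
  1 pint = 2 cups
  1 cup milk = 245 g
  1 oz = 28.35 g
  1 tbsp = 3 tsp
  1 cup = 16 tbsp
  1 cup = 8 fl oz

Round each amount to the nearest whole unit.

Scaling factor: 45/12 = 15/4 = 3.75.
milk: 3 fl oz × 15/4 ÷ 8 fl oz/cup × 245 g/cup ≈ 345 g
cornstarch: (3 tbsp + 1 tsp = 10/3 tbsp) × 15/4 ÷ 16 tbsp/cup × 128 g/cup = 100 g
cream cheese: 200 g × 15/4 ÷ 28.35 g/oz ≈ 26 oz

milk: 345 g; cornstarch: 100 g; cream cheese: 26 oz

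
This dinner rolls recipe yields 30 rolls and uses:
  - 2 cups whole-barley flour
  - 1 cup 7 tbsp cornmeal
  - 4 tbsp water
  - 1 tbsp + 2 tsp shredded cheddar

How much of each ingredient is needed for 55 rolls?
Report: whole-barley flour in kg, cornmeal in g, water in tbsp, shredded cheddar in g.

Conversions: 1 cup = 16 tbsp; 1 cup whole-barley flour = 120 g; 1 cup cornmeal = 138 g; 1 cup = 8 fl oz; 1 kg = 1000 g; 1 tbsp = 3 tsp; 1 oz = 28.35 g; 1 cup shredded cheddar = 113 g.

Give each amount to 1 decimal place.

whole-barley flour: 0.4 kg; cornmeal: 363.7 g; water: 7.3 tbsp; shredded cheddar: 21.6 g

Scaling factor: 55/30 = 11/6.
whole-barley flour: 2 cup × 11/6 × 120 g/cup ÷ 1000 g/kg ≈ 0.4 kg
cornmeal: (1 cup + 7 tbsp = 1.4375 cup) × 11/6 × 138 g/cup ≈ 363.7 g
water: 4 tbsp × 11/6 ≈ 7.3 tbsp
shredded cheddar: (1 tbsp + 2 tsp = 5/3 tbsp) × 11/6 ÷ 16 tbsp/cup × 113 g/cup ≈ 21.6 g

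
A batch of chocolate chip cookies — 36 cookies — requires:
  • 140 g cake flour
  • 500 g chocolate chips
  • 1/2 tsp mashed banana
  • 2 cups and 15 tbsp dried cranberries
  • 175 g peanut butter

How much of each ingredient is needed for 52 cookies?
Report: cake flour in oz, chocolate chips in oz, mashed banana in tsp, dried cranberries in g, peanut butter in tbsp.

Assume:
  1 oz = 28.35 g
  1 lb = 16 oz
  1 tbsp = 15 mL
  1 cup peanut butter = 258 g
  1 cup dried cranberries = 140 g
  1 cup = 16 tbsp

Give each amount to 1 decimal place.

Scaling factor: 52/36 = 13/9.
cake flour: 140 g × 13/9 ÷ 28.35 g/oz ≈ 7.1 oz
chocolate chips: 500 g × 13/9 ÷ 28.35 g/oz ≈ 25.5 oz
mashed banana: 0.5 tsp × 13/9 ≈ 0.7 tsp
dried cranberries: (2 cup + 15 tbsp = 2.9375 cup) × 13/9 × 140 g/cup ≈ 594.0 g
peanut butter: 175 g × 13/9 ÷ 258 g/cup × 16 tbsp/cup ≈ 15.7 tbsp

cake flour: 7.1 oz; chocolate chips: 25.5 oz; mashed banana: 0.7 tsp; dried cranberries: 594.0 g; peanut butter: 15.7 tbsp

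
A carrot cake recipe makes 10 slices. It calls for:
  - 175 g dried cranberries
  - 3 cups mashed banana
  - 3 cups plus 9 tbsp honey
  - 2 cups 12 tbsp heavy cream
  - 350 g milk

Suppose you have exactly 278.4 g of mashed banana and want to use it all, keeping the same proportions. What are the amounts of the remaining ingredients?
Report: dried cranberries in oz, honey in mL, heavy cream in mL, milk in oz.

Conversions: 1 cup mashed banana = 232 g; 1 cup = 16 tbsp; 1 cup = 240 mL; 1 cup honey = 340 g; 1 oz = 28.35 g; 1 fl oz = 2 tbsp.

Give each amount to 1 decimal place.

The original recipe has 696 g of mashed banana, so the scaling factor is 278.4 ÷ 696 = 2/5 = 0.4.
dried cranberries: 175 g × 2/5 ÷ 28.35 g/oz ≈ 2.5 oz
honey: (3 cup + 9 tbsp = 3.5625 cup) × 2/5 × 240 mL/cup = 342.0 mL
heavy cream: (2 cup + 12 tbsp = 2.75 cup) × 2/5 × 240 mL/cup = 264.0 mL
milk: 350 g × 2/5 ÷ 28.35 g/oz ≈ 4.9 oz

dried cranberries: 2.5 oz; honey: 342.0 mL; heavy cream: 264.0 mL; milk: 4.9 oz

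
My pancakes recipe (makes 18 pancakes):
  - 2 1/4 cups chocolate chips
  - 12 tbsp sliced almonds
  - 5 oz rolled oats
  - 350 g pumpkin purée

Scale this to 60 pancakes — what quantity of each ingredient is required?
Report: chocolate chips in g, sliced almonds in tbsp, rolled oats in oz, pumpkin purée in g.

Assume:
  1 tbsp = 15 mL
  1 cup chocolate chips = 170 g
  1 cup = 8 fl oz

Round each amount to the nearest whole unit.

Scaling factor: 60/18 = 10/3.
chocolate chips: 2.25 cup × 10/3 × 170 g/cup = 1275 g
sliced almonds: 12 tbsp × 10/3 = 40 tbsp
rolled oats: 5 oz × 10/3 ≈ 17 oz
pumpkin purée: 350 g × 10/3 ≈ 1167 g

chocolate chips: 1275 g; sliced almonds: 40 tbsp; rolled oats: 17 oz; pumpkin purée: 1167 g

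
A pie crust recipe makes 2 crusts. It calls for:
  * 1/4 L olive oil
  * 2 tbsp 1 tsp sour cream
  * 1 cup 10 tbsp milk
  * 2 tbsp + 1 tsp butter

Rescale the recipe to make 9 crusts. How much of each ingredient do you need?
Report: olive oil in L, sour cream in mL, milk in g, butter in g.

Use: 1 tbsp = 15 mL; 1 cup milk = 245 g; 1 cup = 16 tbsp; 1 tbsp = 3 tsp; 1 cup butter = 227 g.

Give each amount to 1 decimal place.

Scaling factor: 9/2 = 4.5.
olive oil: 0.25 L × 9/2 ≈ 1.1 L
sour cream: (2 tbsp + 1 tsp = 7/3 tbsp) × 9/2 × 15 mL/tbsp = 157.5 mL
milk: (1 cup + 10 tbsp = 1.625 cup) × 9/2 × 245 g/cup ≈ 1791.6 g
butter: (2 tbsp + 1 tsp = 7/3 tbsp) × 9/2 ÷ 16 tbsp/cup × 227 g/cup ≈ 149.0 g

olive oil: 1.1 L; sour cream: 157.5 mL; milk: 1791.6 g; butter: 149.0 g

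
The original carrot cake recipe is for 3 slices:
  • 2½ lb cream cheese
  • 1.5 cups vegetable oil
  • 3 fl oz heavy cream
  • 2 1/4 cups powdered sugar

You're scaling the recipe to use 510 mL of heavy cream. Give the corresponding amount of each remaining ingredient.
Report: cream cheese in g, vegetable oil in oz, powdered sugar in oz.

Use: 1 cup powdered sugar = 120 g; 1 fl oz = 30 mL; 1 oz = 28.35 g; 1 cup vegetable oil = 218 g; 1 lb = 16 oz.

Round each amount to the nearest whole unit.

cream cheese: 6426 g; vegetable oil: 65 oz; powdered sugar: 54 oz

The original recipe has 90 mL of heavy cream, so the scaling factor is 510 ÷ 90 = 17/3.
cream cheese: 2.5 lb × 17/3 × 16 oz/lb × 28.35 g/oz = 6426 g
vegetable oil: 1.5 cup × 17/3 × 218 g/cup ÷ 28.35 g/oz ≈ 65 oz
powdered sugar: 2.25 cup × 17/3 × 120 g/cup ÷ 28.35 g/oz ≈ 54 oz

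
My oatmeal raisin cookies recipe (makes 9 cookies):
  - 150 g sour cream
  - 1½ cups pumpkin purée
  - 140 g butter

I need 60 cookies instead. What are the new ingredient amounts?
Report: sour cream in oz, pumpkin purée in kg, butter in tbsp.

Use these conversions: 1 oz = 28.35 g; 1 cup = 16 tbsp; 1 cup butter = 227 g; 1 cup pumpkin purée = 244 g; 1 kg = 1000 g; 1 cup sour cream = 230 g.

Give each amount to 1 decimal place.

Scaling factor: 60/9 = 20/3.
sour cream: 150 g × 20/3 ÷ 28.35 g/oz ≈ 35.3 oz
pumpkin purée: 1.5 cup × 20/3 × 244 g/cup ÷ 1000 g/kg ≈ 2.4 kg
butter: 140 g × 20/3 ÷ 227 g/cup × 16 tbsp/cup ≈ 65.8 tbsp

sour cream: 35.3 oz; pumpkin purée: 2.4 kg; butter: 65.8 tbsp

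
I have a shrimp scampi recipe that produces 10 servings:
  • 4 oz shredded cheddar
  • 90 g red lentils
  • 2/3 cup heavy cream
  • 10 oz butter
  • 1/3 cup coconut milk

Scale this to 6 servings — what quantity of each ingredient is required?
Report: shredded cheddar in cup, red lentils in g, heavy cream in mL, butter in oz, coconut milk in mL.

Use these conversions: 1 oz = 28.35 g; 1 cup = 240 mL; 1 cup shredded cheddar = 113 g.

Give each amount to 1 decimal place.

shredded cheddar: 0.6 cup; red lentils: 54.0 g; heavy cream: 96.0 mL; butter: 6.0 oz; coconut milk: 48.0 mL

Scaling factor: 6/10 = 3/5 = 0.6.
shredded cheddar: 4 oz × 3/5 × 28.35 g/oz ÷ 113 g/cup ≈ 0.6 cup
red lentils: 90 g × 3/5 = 54.0 g
heavy cream: 2/3 cup × 3/5 × 240 mL/cup = 96.0 mL
butter: 10 oz × 3/5 = 6.0 oz
coconut milk: 1/3 cup × 3/5 × 240 mL/cup = 48.0 mL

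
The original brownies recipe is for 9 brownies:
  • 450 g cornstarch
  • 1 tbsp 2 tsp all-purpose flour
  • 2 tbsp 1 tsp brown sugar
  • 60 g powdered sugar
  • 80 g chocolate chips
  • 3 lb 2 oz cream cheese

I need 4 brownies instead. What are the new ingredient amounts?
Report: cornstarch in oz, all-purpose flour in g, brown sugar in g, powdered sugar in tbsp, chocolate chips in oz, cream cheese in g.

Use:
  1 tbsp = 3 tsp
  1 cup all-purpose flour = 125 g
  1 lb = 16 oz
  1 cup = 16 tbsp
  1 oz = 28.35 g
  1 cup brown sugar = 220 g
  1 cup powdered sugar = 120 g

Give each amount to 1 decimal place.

cornstarch: 7.1 oz; all-purpose flour: 5.8 g; brown sugar: 14.3 g; powdered sugar: 3.6 tbsp; chocolate chips: 1.3 oz; cream cheese: 630.0 g

Scaling factor: 4/9.
cornstarch: 450 g × 4/9 ÷ 28.35 g/oz ≈ 7.1 oz
all-purpose flour: (1 tbsp + 2 tsp = 5/3 tbsp) × 4/9 ÷ 16 tbsp/cup × 125 g/cup ≈ 5.8 g
brown sugar: (2 tbsp + 1 tsp = 7/3 tbsp) × 4/9 ÷ 16 tbsp/cup × 220 g/cup ≈ 14.3 g
powdered sugar: 60 g × 4/9 ÷ 120 g/cup × 16 tbsp/cup ≈ 3.6 tbsp
chocolate chips: 80 g × 4/9 ÷ 28.35 g/oz ≈ 1.3 oz
cream cheese: (3 lb + 2 oz = 3.125 lb) × 4/9 × 16 oz/lb × 28.35 g/oz = 630.0 g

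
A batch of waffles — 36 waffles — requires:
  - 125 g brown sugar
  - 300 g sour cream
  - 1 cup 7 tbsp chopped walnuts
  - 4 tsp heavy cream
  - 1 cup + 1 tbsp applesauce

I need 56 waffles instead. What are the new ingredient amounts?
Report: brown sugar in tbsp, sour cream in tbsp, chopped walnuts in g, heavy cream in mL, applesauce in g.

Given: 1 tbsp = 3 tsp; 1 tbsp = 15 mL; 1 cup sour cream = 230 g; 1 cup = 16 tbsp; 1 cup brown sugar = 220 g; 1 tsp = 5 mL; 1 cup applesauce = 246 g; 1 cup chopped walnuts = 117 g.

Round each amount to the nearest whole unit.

Scaling factor: 56/36 = 14/9.
brown sugar: 125 g × 14/9 ÷ 220 g/cup × 16 tbsp/cup ≈ 14 tbsp
sour cream: 300 g × 14/9 ÷ 230 g/cup × 16 tbsp/cup ≈ 32 tbsp
chopped walnuts: (1 cup + 7 tbsp = 1.4375 cup) × 14/9 × 117 g/cup ≈ 262 g
heavy cream: 4 tsp × 14/9 × 5 mL/tsp ≈ 31 mL
applesauce: (1 cup + 1 tbsp = 1.0625 cup) × 14/9 × 246 g/cup ≈ 407 g

brown sugar: 14 tbsp; sour cream: 32 tbsp; chopped walnuts: 262 g; heavy cream: 31 mL; applesauce: 407 g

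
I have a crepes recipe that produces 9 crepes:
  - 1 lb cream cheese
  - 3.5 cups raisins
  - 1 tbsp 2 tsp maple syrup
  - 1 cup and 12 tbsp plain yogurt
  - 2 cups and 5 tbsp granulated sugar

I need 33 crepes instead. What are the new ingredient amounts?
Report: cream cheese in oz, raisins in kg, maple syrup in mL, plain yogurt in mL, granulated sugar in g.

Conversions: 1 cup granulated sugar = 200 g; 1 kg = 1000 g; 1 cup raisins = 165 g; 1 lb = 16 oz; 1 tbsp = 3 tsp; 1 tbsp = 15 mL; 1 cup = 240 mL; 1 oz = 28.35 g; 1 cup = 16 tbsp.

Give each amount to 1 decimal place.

cream cheese: 58.7 oz; raisins: 2.1 kg; maple syrup: 91.7 mL; plain yogurt: 1540.0 mL; granulated sugar: 1695.8 g

Scaling factor: 33/9 = 11/3.
cream cheese: 1 lb × 11/3 × 16 oz/lb ≈ 58.7 oz
raisins: 3.5 cup × 11/3 × 165 g/cup ÷ 1000 g/kg ≈ 2.1 kg
maple syrup: (1 tbsp + 2 tsp = 5/3 tbsp) × 11/3 × 15 mL/tbsp ≈ 91.7 mL
plain yogurt: (1 cup + 12 tbsp = 1.75 cup) × 11/3 × 240 mL/cup = 1540.0 mL
granulated sugar: (2 cup + 5 tbsp = 2.3125 cup) × 11/3 × 200 g/cup ≈ 1695.8 g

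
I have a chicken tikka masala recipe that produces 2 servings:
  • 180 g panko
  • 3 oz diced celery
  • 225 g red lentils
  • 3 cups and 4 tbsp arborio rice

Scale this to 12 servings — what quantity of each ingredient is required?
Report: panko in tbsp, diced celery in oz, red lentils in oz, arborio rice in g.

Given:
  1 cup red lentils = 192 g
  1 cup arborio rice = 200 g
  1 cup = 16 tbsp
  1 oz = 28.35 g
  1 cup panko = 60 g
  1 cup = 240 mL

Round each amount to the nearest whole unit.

Scaling factor: 12/2 = 6.
panko: 180 g × 6 ÷ 60 g/cup × 16 tbsp/cup = 288 tbsp
diced celery: 3 oz × 6 = 18 oz
red lentils: 225 g × 6 ÷ 28.35 g/oz ≈ 48 oz
arborio rice: (3 cup + 4 tbsp = 3.25 cup) × 6 × 200 g/cup = 3900 g

panko: 288 tbsp; diced celery: 18 oz; red lentils: 48 oz; arborio rice: 3900 g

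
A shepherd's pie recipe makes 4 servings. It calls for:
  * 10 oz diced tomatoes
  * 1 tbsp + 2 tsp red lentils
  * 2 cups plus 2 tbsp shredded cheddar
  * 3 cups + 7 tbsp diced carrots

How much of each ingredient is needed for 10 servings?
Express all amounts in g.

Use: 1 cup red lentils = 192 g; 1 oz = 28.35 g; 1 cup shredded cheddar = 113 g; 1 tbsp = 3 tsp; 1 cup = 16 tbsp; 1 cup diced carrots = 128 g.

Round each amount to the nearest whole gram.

Scaling factor: 10/4 = 5/2 = 2.5.
diced tomatoes: 10 oz × 5/2 × 28.35 g/oz ≈ 709 g
red lentils: (1 tbsp + 2 tsp = 5/3 tbsp) × 5/2 ÷ 16 tbsp/cup × 192 g/cup = 50 g
shredded cheddar: (2 cup + 2 tbsp = 2.125 cup) × 5/2 × 113 g/cup ≈ 600 g
diced carrots: (3 cup + 7 tbsp = 3.4375 cup) × 5/2 × 128 g/cup = 1100 g

diced tomatoes: 709 g; red lentils: 50 g; shredded cheddar: 600 g; diced carrots: 1100 g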